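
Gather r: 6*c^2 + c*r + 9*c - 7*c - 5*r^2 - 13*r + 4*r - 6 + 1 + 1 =6*c^2 + 2*c - 5*r^2 + r*(c - 9) - 4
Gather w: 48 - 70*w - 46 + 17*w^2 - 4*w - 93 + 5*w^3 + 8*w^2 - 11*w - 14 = 5*w^3 + 25*w^2 - 85*w - 105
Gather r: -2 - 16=-18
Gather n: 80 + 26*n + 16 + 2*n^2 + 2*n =2*n^2 + 28*n + 96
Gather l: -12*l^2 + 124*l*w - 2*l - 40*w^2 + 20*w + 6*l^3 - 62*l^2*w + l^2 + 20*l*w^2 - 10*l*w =6*l^3 + l^2*(-62*w - 11) + l*(20*w^2 + 114*w - 2) - 40*w^2 + 20*w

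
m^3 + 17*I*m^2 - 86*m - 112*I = (m + 2*I)*(m + 7*I)*(m + 8*I)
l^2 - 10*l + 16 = (l - 8)*(l - 2)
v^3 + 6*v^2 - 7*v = v*(v - 1)*(v + 7)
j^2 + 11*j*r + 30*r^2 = (j + 5*r)*(j + 6*r)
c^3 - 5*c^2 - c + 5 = (c - 5)*(c - 1)*(c + 1)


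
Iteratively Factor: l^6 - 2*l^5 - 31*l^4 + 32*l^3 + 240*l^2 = (l)*(l^5 - 2*l^4 - 31*l^3 + 32*l^2 + 240*l) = l*(l + 3)*(l^4 - 5*l^3 - 16*l^2 + 80*l) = l^2*(l + 3)*(l^3 - 5*l^2 - 16*l + 80) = l^2*(l - 4)*(l + 3)*(l^2 - l - 20) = l^2*(l - 5)*(l - 4)*(l + 3)*(l + 4)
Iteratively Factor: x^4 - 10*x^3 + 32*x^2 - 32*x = (x - 4)*(x^3 - 6*x^2 + 8*x) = (x - 4)^2*(x^2 - 2*x) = (x - 4)^2*(x - 2)*(x)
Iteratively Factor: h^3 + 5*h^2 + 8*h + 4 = (h + 2)*(h^2 + 3*h + 2) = (h + 2)^2*(h + 1)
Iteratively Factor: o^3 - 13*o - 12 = (o + 1)*(o^2 - o - 12) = (o - 4)*(o + 1)*(o + 3)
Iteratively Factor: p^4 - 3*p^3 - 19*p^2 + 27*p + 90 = (p + 2)*(p^3 - 5*p^2 - 9*p + 45) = (p - 3)*(p + 2)*(p^2 - 2*p - 15) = (p - 5)*(p - 3)*(p + 2)*(p + 3)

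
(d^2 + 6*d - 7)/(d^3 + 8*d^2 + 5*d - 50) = (d^2 + 6*d - 7)/(d^3 + 8*d^2 + 5*d - 50)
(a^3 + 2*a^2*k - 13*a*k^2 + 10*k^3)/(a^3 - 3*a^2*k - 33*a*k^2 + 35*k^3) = (a - 2*k)/(a - 7*k)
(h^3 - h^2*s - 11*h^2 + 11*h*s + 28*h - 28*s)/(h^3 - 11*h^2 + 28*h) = (h - s)/h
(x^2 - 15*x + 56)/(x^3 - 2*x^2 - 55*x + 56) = (x - 7)/(x^2 + 6*x - 7)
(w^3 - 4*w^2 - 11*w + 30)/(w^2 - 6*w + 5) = (w^2 + w - 6)/(w - 1)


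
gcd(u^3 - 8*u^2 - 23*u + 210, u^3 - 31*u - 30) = u^2 - u - 30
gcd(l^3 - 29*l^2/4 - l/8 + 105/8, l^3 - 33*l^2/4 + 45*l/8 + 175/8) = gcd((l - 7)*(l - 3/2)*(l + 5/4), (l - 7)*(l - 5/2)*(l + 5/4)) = l^2 - 23*l/4 - 35/4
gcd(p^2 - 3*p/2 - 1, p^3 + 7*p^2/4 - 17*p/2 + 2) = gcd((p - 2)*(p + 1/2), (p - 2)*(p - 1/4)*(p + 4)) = p - 2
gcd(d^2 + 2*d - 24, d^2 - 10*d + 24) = d - 4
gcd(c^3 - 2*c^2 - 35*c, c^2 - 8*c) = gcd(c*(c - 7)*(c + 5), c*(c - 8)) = c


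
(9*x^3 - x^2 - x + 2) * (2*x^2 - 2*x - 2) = 18*x^5 - 20*x^4 - 18*x^3 + 8*x^2 - 2*x - 4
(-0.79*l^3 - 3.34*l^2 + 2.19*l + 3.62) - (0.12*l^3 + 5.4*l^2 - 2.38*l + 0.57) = -0.91*l^3 - 8.74*l^2 + 4.57*l + 3.05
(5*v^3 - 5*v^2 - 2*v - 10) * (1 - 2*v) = -10*v^4 + 15*v^3 - v^2 + 18*v - 10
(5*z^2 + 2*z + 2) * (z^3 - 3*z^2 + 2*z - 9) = 5*z^5 - 13*z^4 + 6*z^3 - 47*z^2 - 14*z - 18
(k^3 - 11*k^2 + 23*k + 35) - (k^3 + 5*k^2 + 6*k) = -16*k^2 + 17*k + 35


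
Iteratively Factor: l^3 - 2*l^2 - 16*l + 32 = (l - 2)*(l^2 - 16) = (l - 2)*(l + 4)*(l - 4)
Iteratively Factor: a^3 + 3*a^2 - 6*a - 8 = (a + 4)*(a^2 - a - 2) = (a - 2)*(a + 4)*(a + 1)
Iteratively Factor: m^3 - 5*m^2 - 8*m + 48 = (m + 3)*(m^2 - 8*m + 16) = (m - 4)*(m + 3)*(m - 4)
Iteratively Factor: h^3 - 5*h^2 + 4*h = (h)*(h^2 - 5*h + 4) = h*(h - 1)*(h - 4)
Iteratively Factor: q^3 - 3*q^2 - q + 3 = (q - 3)*(q^2 - 1) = (q - 3)*(q + 1)*(q - 1)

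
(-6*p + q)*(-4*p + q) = 24*p^2 - 10*p*q + q^2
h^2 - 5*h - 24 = (h - 8)*(h + 3)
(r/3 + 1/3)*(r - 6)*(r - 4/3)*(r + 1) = r^4/3 - 16*r^3/9 - 17*r^2/9 + 26*r/9 + 8/3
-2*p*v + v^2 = v*(-2*p + v)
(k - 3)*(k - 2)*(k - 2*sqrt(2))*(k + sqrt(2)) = k^4 - 5*k^3 - sqrt(2)*k^3 + 2*k^2 + 5*sqrt(2)*k^2 - 6*sqrt(2)*k + 20*k - 24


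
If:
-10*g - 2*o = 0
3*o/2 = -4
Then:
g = 8/15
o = -8/3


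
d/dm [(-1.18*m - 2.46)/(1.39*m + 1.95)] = (1.554576*m + 2.18088)/(1.39*m + 1.95)^3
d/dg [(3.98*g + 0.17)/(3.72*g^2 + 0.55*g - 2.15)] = (14.8056*g^2 + 2.189*g - (3.98*g + 0.17)*(7.44*g + 0.55) - 8.557)/(3.72*g^2 + 0.55*g - 2.15)^2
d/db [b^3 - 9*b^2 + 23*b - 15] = 3*b^2 - 18*b + 23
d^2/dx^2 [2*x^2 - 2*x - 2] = 4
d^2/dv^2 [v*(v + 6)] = 2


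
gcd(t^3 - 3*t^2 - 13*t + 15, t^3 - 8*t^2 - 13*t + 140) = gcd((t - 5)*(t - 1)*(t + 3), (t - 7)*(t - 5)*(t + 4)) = t - 5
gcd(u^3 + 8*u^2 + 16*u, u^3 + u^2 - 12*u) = u^2 + 4*u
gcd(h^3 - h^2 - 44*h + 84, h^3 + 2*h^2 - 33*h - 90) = h - 6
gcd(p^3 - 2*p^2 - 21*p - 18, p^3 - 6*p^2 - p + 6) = p^2 - 5*p - 6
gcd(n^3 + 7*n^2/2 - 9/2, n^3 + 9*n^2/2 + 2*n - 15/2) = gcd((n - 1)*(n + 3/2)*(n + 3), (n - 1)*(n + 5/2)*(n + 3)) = n^2 + 2*n - 3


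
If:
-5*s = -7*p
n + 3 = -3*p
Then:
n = -15*s/7 - 3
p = 5*s/7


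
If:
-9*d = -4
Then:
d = 4/9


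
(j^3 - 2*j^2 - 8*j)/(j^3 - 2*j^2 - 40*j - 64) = j*(j - 4)/(j^2 - 4*j - 32)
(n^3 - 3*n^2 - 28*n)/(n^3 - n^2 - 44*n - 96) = n*(n - 7)/(n^2 - 5*n - 24)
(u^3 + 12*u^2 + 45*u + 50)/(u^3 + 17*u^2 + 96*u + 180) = (u^2 + 7*u + 10)/(u^2 + 12*u + 36)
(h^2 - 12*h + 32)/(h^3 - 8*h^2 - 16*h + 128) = 1/(h + 4)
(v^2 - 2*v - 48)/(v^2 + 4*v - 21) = (v^2 - 2*v - 48)/(v^2 + 4*v - 21)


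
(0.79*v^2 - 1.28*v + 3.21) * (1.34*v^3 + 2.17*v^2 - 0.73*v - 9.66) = 1.0586*v^5 - 0.000900000000000123*v^4 + 0.9471*v^3 + 0.2687*v^2 + 10.0215*v - 31.0086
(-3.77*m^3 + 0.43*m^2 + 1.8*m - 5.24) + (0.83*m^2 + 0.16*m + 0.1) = -3.77*m^3 + 1.26*m^2 + 1.96*m - 5.14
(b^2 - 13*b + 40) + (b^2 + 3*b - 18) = 2*b^2 - 10*b + 22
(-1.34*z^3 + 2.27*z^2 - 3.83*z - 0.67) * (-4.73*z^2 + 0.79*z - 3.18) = 6.3382*z^5 - 11.7957*z^4 + 24.1704*z^3 - 7.0752*z^2 + 11.6501*z + 2.1306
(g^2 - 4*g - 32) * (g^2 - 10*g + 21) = g^4 - 14*g^3 + 29*g^2 + 236*g - 672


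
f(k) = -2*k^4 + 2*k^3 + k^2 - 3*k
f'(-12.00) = 14661.00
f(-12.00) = -44748.00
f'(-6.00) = 1929.00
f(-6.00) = -2970.00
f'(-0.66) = 0.59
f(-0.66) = 1.46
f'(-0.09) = -3.13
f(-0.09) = 0.28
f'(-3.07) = 278.88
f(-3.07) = -216.89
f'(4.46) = -584.46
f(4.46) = -607.41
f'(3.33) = -225.21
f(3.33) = -170.98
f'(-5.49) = 1490.61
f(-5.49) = -2101.18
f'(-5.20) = 1273.70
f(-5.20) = -1700.90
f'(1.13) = -4.62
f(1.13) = -2.49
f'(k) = -8*k^3 + 6*k^2 + 2*k - 3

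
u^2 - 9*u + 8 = (u - 8)*(u - 1)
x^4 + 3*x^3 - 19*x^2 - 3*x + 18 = (x - 3)*(x - 1)*(x + 1)*(x + 6)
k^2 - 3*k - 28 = (k - 7)*(k + 4)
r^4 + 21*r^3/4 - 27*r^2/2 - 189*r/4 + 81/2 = (r - 3)*(r - 3/4)*(r + 3)*(r + 6)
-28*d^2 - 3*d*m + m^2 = (-7*d + m)*(4*d + m)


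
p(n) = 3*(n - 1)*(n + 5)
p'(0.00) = 12.00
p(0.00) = -15.00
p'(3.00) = 30.00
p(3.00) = 48.00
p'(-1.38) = 3.72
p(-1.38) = -25.85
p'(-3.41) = -8.46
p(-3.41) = -21.04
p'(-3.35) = -8.10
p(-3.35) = -21.53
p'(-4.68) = -16.08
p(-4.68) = -5.45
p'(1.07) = 18.42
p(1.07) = 1.27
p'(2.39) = 26.34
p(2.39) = 30.82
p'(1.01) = 18.06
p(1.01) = 0.18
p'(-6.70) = -28.20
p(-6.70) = 39.27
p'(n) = 6*n + 12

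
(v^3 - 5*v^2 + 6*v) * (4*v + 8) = 4*v^4 - 12*v^3 - 16*v^2 + 48*v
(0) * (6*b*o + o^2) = 0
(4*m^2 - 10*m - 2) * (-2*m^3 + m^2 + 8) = -8*m^5 + 24*m^4 - 6*m^3 + 30*m^2 - 80*m - 16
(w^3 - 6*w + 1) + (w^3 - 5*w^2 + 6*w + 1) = 2*w^3 - 5*w^2 + 2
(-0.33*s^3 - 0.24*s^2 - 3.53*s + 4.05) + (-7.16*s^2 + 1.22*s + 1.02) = -0.33*s^3 - 7.4*s^2 - 2.31*s + 5.07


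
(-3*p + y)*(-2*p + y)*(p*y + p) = 6*p^3*y + 6*p^3 - 5*p^2*y^2 - 5*p^2*y + p*y^3 + p*y^2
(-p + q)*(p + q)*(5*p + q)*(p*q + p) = -5*p^4*q - 5*p^4 - p^3*q^2 - p^3*q + 5*p^2*q^3 + 5*p^2*q^2 + p*q^4 + p*q^3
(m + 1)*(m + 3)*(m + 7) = m^3 + 11*m^2 + 31*m + 21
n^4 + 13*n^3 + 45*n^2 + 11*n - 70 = (n - 1)*(n + 2)*(n + 5)*(n + 7)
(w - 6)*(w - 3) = w^2 - 9*w + 18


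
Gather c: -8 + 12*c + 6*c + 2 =18*c - 6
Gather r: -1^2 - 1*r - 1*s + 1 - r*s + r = -r*s - s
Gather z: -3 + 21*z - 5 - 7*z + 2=14*z - 6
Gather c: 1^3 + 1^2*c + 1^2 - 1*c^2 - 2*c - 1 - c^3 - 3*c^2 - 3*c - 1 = -c^3 - 4*c^2 - 4*c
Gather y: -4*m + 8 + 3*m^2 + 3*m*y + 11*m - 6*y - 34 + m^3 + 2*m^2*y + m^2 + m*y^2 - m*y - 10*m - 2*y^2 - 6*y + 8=m^3 + 4*m^2 - 3*m + y^2*(m - 2) + y*(2*m^2 + 2*m - 12) - 18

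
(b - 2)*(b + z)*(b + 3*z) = b^3 + 4*b^2*z - 2*b^2 + 3*b*z^2 - 8*b*z - 6*z^2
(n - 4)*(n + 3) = n^2 - n - 12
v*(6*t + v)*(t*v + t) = 6*t^2*v^2 + 6*t^2*v + t*v^3 + t*v^2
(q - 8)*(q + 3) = q^2 - 5*q - 24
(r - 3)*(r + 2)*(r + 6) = r^3 + 5*r^2 - 12*r - 36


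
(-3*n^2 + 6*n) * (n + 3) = -3*n^3 - 3*n^2 + 18*n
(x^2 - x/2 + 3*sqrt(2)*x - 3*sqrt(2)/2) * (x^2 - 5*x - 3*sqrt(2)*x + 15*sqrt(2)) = x^4 - 11*x^3/2 - 31*x^2/2 + 99*x - 45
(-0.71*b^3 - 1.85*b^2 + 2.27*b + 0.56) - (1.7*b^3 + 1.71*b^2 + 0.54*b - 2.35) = -2.41*b^3 - 3.56*b^2 + 1.73*b + 2.91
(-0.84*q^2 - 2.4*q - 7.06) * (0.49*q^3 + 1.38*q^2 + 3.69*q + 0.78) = -0.4116*q^5 - 2.3352*q^4 - 9.871*q^3 - 19.254*q^2 - 27.9234*q - 5.5068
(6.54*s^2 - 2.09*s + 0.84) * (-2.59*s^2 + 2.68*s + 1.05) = -16.9386*s^4 + 22.9403*s^3 - 0.909799999999999*s^2 + 0.0566999999999998*s + 0.882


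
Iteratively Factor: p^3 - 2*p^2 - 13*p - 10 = (p + 1)*(p^2 - 3*p - 10) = (p - 5)*(p + 1)*(p + 2)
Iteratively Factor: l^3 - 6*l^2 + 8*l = (l)*(l^2 - 6*l + 8) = l*(l - 2)*(l - 4)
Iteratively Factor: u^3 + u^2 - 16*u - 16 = (u - 4)*(u^2 + 5*u + 4) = (u - 4)*(u + 1)*(u + 4)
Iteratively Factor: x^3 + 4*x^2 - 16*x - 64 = (x + 4)*(x^2 - 16) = (x + 4)^2*(x - 4)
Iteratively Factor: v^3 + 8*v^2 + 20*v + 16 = (v + 4)*(v^2 + 4*v + 4) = (v + 2)*(v + 4)*(v + 2)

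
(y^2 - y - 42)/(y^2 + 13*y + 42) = (y - 7)/(y + 7)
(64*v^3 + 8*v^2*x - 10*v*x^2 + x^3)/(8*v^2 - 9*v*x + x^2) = (-8*v^2 - 2*v*x + x^2)/(-v + x)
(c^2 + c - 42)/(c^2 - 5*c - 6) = (c + 7)/(c + 1)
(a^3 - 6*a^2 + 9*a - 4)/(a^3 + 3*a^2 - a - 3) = (a^2 - 5*a + 4)/(a^2 + 4*a + 3)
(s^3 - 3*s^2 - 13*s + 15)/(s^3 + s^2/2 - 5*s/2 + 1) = 2*(s^2 - 2*s - 15)/(2*s^2 + 3*s - 2)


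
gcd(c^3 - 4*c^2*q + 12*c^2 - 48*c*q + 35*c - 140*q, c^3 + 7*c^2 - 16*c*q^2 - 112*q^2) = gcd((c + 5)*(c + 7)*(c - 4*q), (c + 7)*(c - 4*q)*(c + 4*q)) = -c^2 + 4*c*q - 7*c + 28*q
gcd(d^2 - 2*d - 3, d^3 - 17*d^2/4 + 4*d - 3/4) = d - 3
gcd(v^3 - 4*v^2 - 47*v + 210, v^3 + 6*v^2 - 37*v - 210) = v^2 + v - 42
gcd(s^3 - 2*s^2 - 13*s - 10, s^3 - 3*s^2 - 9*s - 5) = s^2 - 4*s - 5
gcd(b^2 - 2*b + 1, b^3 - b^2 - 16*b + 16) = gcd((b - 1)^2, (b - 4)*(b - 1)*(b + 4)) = b - 1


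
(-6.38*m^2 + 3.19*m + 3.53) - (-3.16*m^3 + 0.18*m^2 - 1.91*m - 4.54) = 3.16*m^3 - 6.56*m^2 + 5.1*m + 8.07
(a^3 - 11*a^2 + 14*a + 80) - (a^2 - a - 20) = a^3 - 12*a^2 + 15*a + 100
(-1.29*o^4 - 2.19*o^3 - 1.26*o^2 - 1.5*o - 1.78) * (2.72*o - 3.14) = -3.5088*o^5 - 1.9062*o^4 + 3.4494*o^3 - 0.1236*o^2 - 0.131600000000001*o + 5.5892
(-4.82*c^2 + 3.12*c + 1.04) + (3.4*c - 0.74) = -4.82*c^2 + 6.52*c + 0.3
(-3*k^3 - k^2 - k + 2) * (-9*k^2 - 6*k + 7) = 27*k^5 + 27*k^4 - 6*k^3 - 19*k^2 - 19*k + 14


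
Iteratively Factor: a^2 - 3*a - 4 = (a + 1)*(a - 4)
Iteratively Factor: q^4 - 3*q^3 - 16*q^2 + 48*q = (q)*(q^3 - 3*q^2 - 16*q + 48) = q*(q - 3)*(q^2 - 16) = q*(q - 4)*(q - 3)*(q + 4)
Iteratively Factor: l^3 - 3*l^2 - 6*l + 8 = (l - 1)*(l^2 - 2*l - 8) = (l - 1)*(l + 2)*(l - 4)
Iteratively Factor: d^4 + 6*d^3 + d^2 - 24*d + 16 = (d + 4)*(d^3 + 2*d^2 - 7*d + 4) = (d - 1)*(d + 4)*(d^2 + 3*d - 4) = (d - 1)*(d + 4)^2*(d - 1)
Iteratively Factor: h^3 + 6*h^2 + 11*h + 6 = (h + 1)*(h^2 + 5*h + 6) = (h + 1)*(h + 3)*(h + 2)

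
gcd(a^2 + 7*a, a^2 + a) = a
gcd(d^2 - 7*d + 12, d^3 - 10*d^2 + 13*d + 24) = d - 3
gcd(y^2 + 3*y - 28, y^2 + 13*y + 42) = y + 7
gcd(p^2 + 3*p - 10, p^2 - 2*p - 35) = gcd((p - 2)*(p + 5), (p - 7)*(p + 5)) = p + 5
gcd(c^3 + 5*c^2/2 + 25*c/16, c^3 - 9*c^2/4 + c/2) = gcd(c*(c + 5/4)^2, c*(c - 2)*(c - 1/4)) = c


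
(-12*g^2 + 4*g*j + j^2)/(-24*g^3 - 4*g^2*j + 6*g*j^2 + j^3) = 1/(2*g + j)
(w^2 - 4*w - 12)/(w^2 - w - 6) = (w - 6)/(w - 3)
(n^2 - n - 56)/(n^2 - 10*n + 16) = (n + 7)/(n - 2)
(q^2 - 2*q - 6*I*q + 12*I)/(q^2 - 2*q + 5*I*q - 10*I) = (q - 6*I)/(q + 5*I)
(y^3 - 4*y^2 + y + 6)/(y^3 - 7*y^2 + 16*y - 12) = (y + 1)/(y - 2)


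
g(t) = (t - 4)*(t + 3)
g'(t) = 2*t - 1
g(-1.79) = -7.01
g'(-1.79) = -4.58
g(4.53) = 3.99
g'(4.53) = 8.06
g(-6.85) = 41.77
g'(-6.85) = -14.70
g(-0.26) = -11.67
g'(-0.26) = -1.52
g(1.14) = -11.84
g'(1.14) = 1.28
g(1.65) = -10.93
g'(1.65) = 2.30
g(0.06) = -12.06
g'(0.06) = -0.88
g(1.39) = -11.46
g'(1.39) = 1.78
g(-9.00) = 78.00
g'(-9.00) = -19.00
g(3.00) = -6.00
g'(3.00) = 5.00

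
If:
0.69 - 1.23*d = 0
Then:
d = 0.56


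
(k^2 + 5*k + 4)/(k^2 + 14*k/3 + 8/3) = 3*(k + 1)/(3*k + 2)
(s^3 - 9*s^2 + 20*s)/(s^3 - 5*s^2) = (s - 4)/s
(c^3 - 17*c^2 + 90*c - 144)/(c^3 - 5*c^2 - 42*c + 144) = (c - 6)/(c + 6)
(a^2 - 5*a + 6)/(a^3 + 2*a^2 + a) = (a^2 - 5*a + 6)/(a*(a^2 + 2*a + 1))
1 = 1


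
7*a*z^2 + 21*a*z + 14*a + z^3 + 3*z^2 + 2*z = (7*a + z)*(z + 1)*(z + 2)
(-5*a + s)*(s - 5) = -5*a*s + 25*a + s^2 - 5*s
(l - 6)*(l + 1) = l^2 - 5*l - 6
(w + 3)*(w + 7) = w^2 + 10*w + 21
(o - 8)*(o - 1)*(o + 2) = o^3 - 7*o^2 - 10*o + 16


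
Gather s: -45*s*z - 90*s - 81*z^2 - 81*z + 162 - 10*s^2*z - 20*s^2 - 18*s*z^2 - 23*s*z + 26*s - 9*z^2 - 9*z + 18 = s^2*(-10*z - 20) + s*(-18*z^2 - 68*z - 64) - 90*z^2 - 90*z + 180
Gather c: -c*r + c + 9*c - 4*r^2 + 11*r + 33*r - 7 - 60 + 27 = c*(10 - r) - 4*r^2 + 44*r - 40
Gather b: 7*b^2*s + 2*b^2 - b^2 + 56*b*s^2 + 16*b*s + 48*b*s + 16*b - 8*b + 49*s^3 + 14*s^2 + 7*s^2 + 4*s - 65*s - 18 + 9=b^2*(7*s + 1) + b*(56*s^2 + 64*s + 8) + 49*s^3 + 21*s^2 - 61*s - 9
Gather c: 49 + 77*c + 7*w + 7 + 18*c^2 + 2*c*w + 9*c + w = 18*c^2 + c*(2*w + 86) + 8*w + 56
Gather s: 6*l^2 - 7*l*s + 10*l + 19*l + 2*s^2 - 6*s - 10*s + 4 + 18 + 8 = 6*l^2 + 29*l + 2*s^2 + s*(-7*l - 16) + 30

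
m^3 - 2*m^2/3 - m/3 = m*(m - 1)*(m + 1/3)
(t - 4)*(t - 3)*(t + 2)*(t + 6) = t^4 + t^3 - 32*t^2 + 12*t + 144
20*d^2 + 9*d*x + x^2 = (4*d + x)*(5*d + x)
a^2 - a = a*(a - 1)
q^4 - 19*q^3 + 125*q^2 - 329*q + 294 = (q - 7)^2*(q - 3)*(q - 2)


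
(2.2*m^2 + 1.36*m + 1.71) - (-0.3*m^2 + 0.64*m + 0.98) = 2.5*m^2 + 0.72*m + 0.73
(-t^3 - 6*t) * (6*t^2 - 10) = -6*t^5 - 26*t^3 + 60*t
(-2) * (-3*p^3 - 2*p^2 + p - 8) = 6*p^3 + 4*p^2 - 2*p + 16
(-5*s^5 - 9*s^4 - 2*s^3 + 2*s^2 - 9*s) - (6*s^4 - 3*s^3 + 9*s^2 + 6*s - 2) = -5*s^5 - 15*s^4 + s^3 - 7*s^2 - 15*s + 2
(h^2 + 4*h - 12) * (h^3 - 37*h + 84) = h^5 + 4*h^4 - 49*h^3 - 64*h^2 + 780*h - 1008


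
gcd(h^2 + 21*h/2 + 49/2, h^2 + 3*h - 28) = h + 7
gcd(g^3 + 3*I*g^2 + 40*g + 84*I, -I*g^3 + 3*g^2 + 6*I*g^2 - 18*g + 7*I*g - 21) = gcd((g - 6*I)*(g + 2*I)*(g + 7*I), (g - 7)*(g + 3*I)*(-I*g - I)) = 1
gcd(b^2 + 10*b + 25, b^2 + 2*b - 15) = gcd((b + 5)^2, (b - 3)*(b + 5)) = b + 5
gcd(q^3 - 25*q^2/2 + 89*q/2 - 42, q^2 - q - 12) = q - 4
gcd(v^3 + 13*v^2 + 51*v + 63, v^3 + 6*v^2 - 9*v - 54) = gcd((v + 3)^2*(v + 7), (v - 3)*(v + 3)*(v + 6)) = v + 3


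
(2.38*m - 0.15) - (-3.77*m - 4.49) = 6.15*m + 4.34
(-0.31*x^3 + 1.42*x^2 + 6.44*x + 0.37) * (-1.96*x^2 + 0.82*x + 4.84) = 0.6076*x^5 - 3.0374*x^4 - 12.9584*x^3 + 11.4284*x^2 + 31.473*x + 1.7908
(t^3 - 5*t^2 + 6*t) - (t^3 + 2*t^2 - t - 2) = -7*t^2 + 7*t + 2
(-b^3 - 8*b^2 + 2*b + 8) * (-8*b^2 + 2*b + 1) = 8*b^5 + 62*b^4 - 33*b^3 - 68*b^2 + 18*b + 8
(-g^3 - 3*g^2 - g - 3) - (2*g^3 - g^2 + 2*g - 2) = -3*g^3 - 2*g^2 - 3*g - 1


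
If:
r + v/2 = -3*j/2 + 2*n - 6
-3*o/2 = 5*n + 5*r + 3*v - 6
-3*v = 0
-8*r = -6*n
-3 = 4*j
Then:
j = -3/4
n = 39/10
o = -75/4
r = 117/40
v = 0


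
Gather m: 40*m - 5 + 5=40*m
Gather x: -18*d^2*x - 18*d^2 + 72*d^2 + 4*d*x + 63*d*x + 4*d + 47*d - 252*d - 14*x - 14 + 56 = 54*d^2 - 201*d + x*(-18*d^2 + 67*d - 14) + 42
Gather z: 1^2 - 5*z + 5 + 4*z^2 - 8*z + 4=4*z^2 - 13*z + 10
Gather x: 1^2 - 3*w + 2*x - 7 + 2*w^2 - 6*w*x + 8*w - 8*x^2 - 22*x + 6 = 2*w^2 + 5*w - 8*x^2 + x*(-6*w - 20)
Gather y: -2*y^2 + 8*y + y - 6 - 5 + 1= -2*y^2 + 9*y - 10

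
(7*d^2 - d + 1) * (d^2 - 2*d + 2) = 7*d^4 - 15*d^3 + 17*d^2 - 4*d + 2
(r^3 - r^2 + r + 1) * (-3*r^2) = -3*r^5 + 3*r^4 - 3*r^3 - 3*r^2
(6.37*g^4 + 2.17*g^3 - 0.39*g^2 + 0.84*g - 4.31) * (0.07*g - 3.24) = 0.4459*g^5 - 20.4869*g^4 - 7.0581*g^3 + 1.3224*g^2 - 3.0233*g + 13.9644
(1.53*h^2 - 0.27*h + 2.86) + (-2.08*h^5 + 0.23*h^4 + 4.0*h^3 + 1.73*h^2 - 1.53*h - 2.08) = -2.08*h^5 + 0.23*h^4 + 4.0*h^3 + 3.26*h^2 - 1.8*h + 0.78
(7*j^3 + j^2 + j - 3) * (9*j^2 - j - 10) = 63*j^5 + 2*j^4 - 62*j^3 - 38*j^2 - 7*j + 30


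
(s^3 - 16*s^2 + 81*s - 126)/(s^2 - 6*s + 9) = (s^2 - 13*s + 42)/(s - 3)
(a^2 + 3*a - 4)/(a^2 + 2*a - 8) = (a - 1)/(a - 2)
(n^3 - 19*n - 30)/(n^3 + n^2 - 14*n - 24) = (n - 5)/(n - 4)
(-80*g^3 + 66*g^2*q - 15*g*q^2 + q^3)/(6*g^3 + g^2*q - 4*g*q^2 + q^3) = (40*g^2 - 13*g*q + q^2)/(-3*g^2 - 2*g*q + q^2)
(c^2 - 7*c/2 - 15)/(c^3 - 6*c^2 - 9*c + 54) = (c + 5/2)/(c^2 - 9)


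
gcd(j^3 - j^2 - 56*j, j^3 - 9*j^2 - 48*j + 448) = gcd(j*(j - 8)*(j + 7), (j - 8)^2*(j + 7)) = j^2 - j - 56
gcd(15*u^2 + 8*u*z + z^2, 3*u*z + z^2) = 3*u + z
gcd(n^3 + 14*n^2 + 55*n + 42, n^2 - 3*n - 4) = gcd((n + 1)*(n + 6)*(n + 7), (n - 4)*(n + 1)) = n + 1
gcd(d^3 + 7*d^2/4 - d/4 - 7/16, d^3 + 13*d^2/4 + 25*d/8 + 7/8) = d^2 + 9*d/4 + 7/8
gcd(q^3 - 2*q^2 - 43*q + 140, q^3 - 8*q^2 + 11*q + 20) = q^2 - 9*q + 20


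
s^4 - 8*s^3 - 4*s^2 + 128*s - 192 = (s - 6)*(s - 4)*(s - 2)*(s + 4)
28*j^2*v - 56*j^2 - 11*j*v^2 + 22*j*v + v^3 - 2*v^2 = (-7*j + v)*(-4*j + v)*(v - 2)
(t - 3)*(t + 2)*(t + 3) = t^3 + 2*t^2 - 9*t - 18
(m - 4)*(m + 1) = m^2 - 3*m - 4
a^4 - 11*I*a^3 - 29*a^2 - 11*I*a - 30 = (a - 6*I)*(a - 5*I)*(a - I)*(a + I)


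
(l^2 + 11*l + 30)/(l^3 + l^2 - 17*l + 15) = (l + 6)/(l^2 - 4*l + 3)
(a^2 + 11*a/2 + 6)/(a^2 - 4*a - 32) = (a + 3/2)/(a - 8)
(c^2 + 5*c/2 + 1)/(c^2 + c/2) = (c + 2)/c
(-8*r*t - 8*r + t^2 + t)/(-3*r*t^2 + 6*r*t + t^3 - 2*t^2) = (8*r*t + 8*r - t^2 - t)/(t*(3*r*t - 6*r - t^2 + 2*t))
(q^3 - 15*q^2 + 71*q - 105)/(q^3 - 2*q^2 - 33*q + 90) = (q - 7)/(q + 6)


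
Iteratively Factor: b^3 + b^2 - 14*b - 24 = (b - 4)*(b^2 + 5*b + 6) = (b - 4)*(b + 3)*(b + 2)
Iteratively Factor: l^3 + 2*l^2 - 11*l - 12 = (l + 4)*(l^2 - 2*l - 3) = (l + 1)*(l + 4)*(l - 3)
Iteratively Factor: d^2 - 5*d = (d - 5)*(d)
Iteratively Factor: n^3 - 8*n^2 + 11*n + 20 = (n - 5)*(n^2 - 3*n - 4) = (n - 5)*(n + 1)*(n - 4)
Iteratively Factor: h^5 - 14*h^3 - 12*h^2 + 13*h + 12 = (h + 1)*(h^4 - h^3 - 13*h^2 + h + 12) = (h - 1)*(h + 1)*(h^3 - 13*h - 12) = (h - 4)*(h - 1)*(h + 1)*(h^2 + 4*h + 3) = (h - 4)*(h - 1)*(h + 1)*(h + 3)*(h + 1)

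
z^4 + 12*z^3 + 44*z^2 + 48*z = z*(z + 2)*(z + 4)*(z + 6)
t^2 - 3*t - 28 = (t - 7)*(t + 4)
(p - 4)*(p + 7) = p^2 + 3*p - 28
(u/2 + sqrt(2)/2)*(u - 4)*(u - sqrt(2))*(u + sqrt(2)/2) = u^4/2 - 2*u^3 + sqrt(2)*u^3/4 - sqrt(2)*u^2 - u^2 - sqrt(2)*u/2 + 4*u + 2*sqrt(2)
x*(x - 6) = x^2 - 6*x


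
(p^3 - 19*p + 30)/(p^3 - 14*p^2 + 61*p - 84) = (p^2 + 3*p - 10)/(p^2 - 11*p + 28)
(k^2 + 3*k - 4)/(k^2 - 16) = (k - 1)/(k - 4)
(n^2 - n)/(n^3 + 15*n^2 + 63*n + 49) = n*(n - 1)/(n^3 + 15*n^2 + 63*n + 49)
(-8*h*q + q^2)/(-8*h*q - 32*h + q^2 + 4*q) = q/(q + 4)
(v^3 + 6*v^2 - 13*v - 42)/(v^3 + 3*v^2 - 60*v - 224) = (v^2 - v - 6)/(v^2 - 4*v - 32)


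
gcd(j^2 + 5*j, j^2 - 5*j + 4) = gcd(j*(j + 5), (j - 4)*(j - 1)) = 1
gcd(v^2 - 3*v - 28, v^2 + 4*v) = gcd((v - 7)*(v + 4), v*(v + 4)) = v + 4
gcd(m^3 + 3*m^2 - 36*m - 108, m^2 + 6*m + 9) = m + 3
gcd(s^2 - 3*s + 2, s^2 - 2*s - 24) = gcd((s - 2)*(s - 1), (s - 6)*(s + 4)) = 1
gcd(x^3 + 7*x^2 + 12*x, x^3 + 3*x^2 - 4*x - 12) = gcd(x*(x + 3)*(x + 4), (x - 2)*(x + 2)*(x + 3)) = x + 3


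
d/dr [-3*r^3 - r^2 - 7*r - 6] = -9*r^2 - 2*r - 7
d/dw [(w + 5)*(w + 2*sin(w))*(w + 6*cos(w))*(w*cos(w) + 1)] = -(w + 5)*(w + 2*sin(w))*(w + 6*cos(w))*(w*sin(w) - cos(w)) - (w + 5)*(w + 2*sin(w))*(w*cos(w) + 1)*(6*sin(w) - 1) + (w + 5)*(w + 6*cos(w))*(w*cos(w) + 1)*(2*cos(w) + 1) + (w + 2*sin(w))*(w + 6*cos(w))*(w*cos(w) + 1)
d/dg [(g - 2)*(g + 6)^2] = (g + 6)*(3*g + 2)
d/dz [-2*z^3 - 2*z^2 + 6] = 2*z*(-3*z - 2)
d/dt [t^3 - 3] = 3*t^2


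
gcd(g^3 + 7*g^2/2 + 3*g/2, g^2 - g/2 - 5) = 1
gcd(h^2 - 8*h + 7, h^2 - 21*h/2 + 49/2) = h - 7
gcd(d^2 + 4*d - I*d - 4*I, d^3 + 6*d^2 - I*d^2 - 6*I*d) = d - I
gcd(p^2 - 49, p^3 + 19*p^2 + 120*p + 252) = p + 7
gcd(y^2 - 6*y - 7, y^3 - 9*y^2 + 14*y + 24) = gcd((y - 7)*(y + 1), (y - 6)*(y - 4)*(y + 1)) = y + 1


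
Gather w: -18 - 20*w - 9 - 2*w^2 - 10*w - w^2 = -3*w^2 - 30*w - 27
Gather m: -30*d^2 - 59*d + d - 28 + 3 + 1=-30*d^2 - 58*d - 24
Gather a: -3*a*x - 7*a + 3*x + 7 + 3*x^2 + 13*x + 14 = a*(-3*x - 7) + 3*x^2 + 16*x + 21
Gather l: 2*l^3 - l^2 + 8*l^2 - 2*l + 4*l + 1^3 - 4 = 2*l^3 + 7*l^2 + 2*l - 3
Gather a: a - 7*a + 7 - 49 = -6*a - 42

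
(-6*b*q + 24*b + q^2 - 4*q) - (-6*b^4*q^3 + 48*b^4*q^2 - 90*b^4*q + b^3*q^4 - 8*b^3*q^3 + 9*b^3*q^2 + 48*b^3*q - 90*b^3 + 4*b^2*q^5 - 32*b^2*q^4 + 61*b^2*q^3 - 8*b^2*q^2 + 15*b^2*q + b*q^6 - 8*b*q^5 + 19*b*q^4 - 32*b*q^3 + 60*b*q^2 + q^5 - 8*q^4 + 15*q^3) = 6*b^4*q^3 - 48*b^4*q^2 + 90*b^4*q - b^3*q^4 + 8*b^3*q^3 - 9*b^3*q^2 - 48*b^3*q + 90*b^3 - 4*b^2*q^5 + 32*b^2*q^4 - 61*b^2*q^3 + 8*b^2*q^2 - 15*b^2*q - b*q^6 + 8*b*q^5 - 19*b*q^4 + 32*b*q^3 - 60*b*q^2 - 6*b*q + 24*b - q^5 + 8*q^4 - 15*q^3 + q^2 - 4*q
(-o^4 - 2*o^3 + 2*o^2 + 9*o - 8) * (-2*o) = 2*o^5 + 4*o^4 - 4*o^3 - 18*o^2 + 16*o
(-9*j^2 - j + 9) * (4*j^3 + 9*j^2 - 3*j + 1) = -36*j^5 - 85*j^4 + 54*j^3 + 75*j^2 - 28*j + 9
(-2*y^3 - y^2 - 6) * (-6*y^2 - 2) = 12*y^5 + 6*y^4 + 4*y^3 + 38*y^2 + 12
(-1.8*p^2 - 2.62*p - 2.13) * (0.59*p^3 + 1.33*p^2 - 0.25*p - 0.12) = -1.062*p^5 - 3.9398*p^4 - 4.2913*p^3 - 1.9619*p^2 + 0.8469*p + 0.2556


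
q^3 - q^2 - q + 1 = (q - 1)^2*(q + 1)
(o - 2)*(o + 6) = o^2 + 4*o - 12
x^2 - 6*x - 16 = (x - 8)*(x + 2)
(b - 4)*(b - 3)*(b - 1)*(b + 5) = b^4 - 3*b^3 - 21*b^2 + 83*b - 60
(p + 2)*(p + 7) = p^2 + 9*p + 14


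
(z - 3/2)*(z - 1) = z^2 - 5*z/2 + 3/2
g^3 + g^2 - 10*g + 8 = (g - 2)*(g - 1)*(g + 4)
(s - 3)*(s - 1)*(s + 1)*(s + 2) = s^4 - s^3 - 7*s^2 + s + 6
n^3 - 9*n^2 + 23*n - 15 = (n - 5)*(n - 3)*(n - 1)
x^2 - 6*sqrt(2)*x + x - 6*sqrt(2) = (x + 1)*(x - 6*sqrt(2))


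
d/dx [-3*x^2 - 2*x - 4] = -6*x - 2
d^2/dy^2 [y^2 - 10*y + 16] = 2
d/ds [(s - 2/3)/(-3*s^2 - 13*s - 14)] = (9*s^2 - 12*s - 68)/(3*(9*s^4 + 78*s^3 + 253*s^2 + 364*s + 196))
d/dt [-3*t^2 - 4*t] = -6*t - 4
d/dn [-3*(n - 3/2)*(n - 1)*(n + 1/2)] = -9*n^2 + 12*n - 3/4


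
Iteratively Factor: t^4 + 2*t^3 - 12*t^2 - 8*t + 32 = (t + 4)*(t^3 - 2*t^2 - 4*t + 8) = (t - 2)*(t + 4)*(t^2 - 4) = (t - 2)*(t + 2)*(t + 4)*(t - 2)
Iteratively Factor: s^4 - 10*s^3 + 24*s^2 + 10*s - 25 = (s - 5)*(s^3 - 5*s^2 - s + 5) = (s - 5)*(s + 1)*(s^2 - 6*s + 5) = (s - 5)^2*(s + 1)*(s - 1)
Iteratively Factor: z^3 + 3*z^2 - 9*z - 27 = (z + 3)*(z^2 - 9) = (z + 3)^2*(z - 3)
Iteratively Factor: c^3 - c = (c)*(c^2 - 1) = c*(c - 1)*(c + 1)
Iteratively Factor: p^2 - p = (p - 1)*(p)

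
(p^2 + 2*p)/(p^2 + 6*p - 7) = p*(p + 2)/(p^2 + 6*p - 7)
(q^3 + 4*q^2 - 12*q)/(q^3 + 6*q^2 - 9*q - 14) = q*(q + 6)/(q^2 + 8*q + 7)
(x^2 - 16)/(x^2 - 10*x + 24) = (x + 4)/(x - 6)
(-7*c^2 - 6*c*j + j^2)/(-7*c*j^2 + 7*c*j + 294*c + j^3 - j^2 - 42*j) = (c + j)/(j^2 - j - 42)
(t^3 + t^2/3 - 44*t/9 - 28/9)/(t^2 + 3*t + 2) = (9*t^2 - 15*t - 14)/(9*(t + 1))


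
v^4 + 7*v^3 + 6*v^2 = v^2*(v + 1)*(v + 6)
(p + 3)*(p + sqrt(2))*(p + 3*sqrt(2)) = p^3 + 3*p^2 + 4*sqrt(2)*p^2 + 6*p + 12*sqrt(2)*p + 18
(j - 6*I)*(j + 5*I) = j^2 - I*j + 30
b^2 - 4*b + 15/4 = (b - 5/2)*(b - 3/2)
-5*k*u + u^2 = u*(-5*k + u)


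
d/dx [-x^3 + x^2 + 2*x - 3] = -3*x^2 + 2*x + 2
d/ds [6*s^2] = 12*s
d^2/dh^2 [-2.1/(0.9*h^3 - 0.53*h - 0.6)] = (11.34*h*(-0.9*h^3 + 0.53*h + 0.6) + 2.1*(2.7*h^2 - 0.53)*(5.4*h^2 - 1.06))/(-0.9*h^3 + 0.53*h + 0.6)^3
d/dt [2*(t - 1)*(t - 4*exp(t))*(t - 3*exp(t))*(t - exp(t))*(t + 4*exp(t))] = -8*t^4*exp(t) + 10*t^4 - 52*t^3*exp(2*t) - 24*t^3*exp(t) - 8*t^3 + 384*t^2*exp(3*t) - 26*t^2*exp(2*t) + 24*t^2*exp(t) - 384*t*exp(4*t) - 128*t*exp(3*t) + 52*t*exp(2*t) + 288*exp(4*t) - 128*exp(3*t)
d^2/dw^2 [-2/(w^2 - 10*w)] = 4*(w*(w - 10) - 4*(w - 5)^2)/(w^3*(w - 10)^3)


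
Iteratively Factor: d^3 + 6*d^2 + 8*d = (d + 2)*(d^2 + 4*d) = d*(d + 2)*(d + 4)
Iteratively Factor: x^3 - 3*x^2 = (x)*(x^2 - 3*x) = x^2*(x - 3)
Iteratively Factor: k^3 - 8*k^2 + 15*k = (k - 3)*(k^2 - 5*k) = k*(k - 3)*(k - 5)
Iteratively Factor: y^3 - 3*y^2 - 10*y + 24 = (y - 4)*(y^2 + y - 6) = (y - 4)*(y + 3)*(y - 2)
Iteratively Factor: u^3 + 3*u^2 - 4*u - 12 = (u + 3)*(u^2 - 4) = (u - 2)*(u + 3)*(u + 2)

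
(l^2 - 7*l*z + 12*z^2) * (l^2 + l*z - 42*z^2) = l^4 - 6*l^3*z - 37*l^2*z^2 + 306*l*z^3 - 504*z^4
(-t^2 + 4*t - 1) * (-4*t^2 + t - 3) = 4*t^4 - 17*t^3 + 11*t^2 - 13*t + 3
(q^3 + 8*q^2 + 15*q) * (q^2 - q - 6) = q^5 + 7*q^4 + q^3 - 63*q^2 - 90*q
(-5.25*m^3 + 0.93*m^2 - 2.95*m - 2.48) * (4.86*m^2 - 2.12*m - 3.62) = -25.515*m^5 + 15.6498*m^4 + 2.6964*m^3 - 9.1654*m^2 + 15.9366*m + 8.9776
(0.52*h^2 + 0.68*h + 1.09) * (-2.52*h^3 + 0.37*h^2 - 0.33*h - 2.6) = -1.3104*h^5 - 1.5212*h^4 - 2.6668*h^3 - 1.1731*h^2 - 2.1277*h - 2.834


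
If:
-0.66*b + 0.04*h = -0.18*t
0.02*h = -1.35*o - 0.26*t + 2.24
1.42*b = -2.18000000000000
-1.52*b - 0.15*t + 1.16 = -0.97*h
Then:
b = -1.54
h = -4.32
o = 2.62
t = -4.67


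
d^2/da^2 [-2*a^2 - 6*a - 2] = -4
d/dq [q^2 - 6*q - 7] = 2*q - 6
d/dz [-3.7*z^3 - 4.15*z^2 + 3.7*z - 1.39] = -11.1*z^2 - 8.3*z + 3.7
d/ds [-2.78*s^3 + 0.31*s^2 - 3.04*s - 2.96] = -8.34*s^2 + 0.62*s - 3.04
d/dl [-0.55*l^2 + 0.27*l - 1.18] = 0.27 - 1.1*l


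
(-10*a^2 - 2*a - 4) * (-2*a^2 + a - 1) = 20*a^4 - 6*a^3 + 16*a^2 - 2*a + 4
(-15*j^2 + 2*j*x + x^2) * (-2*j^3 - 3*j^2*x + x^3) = 30*j^5 + 41*j^4*x - 8*j^3*x^2 - 18*j^2*x^3 + 2*j*x^4 + x^5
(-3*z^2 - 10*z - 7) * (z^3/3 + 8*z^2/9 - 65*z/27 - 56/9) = -z^5 - 6*z^4 - 4*z^3 + 986*z^2/27 + 2135*z/27 + 392/9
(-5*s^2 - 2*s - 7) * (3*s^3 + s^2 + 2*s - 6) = -15*s^5 - 11*s^4 - 33*s^3 + 19*s^2 - 2*s + 42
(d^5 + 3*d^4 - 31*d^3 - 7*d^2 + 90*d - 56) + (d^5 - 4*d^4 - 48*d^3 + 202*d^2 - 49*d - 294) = 2*d^5 - d^4 - 79*d^3 + 195*d^2 + 41*d - 350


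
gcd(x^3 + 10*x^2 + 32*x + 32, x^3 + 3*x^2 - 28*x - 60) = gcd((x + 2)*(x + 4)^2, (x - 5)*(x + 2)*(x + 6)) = x + 2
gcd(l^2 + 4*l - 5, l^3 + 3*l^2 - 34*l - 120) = l + 5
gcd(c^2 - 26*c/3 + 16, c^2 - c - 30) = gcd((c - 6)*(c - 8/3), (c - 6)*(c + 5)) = c - 6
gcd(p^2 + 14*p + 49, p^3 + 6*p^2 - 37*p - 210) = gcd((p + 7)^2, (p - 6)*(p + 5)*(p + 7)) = p + 7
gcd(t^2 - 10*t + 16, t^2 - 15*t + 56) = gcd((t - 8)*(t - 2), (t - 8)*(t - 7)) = t - 8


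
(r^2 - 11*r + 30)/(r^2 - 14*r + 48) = (r - 5)/(r - 8)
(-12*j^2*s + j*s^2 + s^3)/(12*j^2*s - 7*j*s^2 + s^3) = (4*j + s)/(-4*j + s)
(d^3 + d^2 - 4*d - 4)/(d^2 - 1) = (d^2 - 4)/(d - 1)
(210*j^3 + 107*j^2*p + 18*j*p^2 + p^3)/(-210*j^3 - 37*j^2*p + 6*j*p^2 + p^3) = (6*j + p)/(-6*j + p)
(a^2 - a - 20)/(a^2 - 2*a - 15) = (a + 4)/(a + 3)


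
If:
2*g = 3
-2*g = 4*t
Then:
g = 3/2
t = -3/4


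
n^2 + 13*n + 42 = (n + 6)*(n + 7)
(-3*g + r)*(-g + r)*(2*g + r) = 6*g^3 - 5*g^2*r - 2*g*r^2 + r^3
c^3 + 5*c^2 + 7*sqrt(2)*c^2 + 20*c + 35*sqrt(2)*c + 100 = (c + 5)*(c + 2*sqrt(2))*(c + 5*sqrt(2))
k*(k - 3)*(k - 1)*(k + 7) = k^4 + 3*k^3 - 25*k^2 + 21*k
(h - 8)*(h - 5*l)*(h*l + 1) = h^3*l - 5*h^2*l^2 - 8*h^2*l + h^2 + 40*h*l^2 - 5*h*l - 8*h + 40*l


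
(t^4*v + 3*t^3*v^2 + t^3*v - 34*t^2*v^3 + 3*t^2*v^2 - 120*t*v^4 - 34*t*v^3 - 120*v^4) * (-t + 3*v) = -t^5*v - t^4*v + 43*t^3*v^3 + 18*t^2*v^4 + 43*t^2*v^3 - 360*t*v^5 + 18*t*v^4 - 360*v^5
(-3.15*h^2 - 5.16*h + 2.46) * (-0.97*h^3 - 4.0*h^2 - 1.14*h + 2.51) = 3.0555*h^5 + 17.6052*h^4 + 21.8448*h^3 - 11.8641*h^2 - 15.756*h + 6.1746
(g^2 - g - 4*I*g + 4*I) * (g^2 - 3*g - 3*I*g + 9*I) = g^4 - 4*g^3 - 7*I*g^3 - 9*g^2 + 28*I*g^2 + 48*g - 21*I*g - 36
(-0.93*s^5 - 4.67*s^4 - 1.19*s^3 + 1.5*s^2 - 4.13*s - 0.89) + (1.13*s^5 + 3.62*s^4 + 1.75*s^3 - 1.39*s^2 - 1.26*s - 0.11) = 0.2*s^5 - 1.05*s^4 + 0.56*s^3 + 0.11*s^2 - 5.39*s - 1.0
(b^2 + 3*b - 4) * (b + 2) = b^3 + 5*b^2 + 2*b - 8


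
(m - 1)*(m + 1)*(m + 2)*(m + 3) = m^4 + 5*m^3 + 5*m^2 - 5*m - 6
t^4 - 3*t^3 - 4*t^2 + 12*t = t*(t - 3)*(t - 2)*(t + 2)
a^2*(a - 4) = a^3 - 4*a^2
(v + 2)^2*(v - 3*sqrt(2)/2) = v^3 - 3*sqrt(2)*v^2/2 + 4*v^2 - 6*sqrt(2)*v + 4*v - 6*sqrt(2)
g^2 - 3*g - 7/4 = (g - 7/2)*(g + 1/2)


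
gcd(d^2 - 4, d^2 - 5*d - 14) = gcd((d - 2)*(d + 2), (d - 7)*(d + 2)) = d + 2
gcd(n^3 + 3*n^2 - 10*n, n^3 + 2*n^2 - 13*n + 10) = n^2 + 3*n - 10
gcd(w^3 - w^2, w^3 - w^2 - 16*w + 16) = w - 1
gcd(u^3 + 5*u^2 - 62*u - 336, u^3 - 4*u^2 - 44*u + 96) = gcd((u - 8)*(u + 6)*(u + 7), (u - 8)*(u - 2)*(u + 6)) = u^2 - 2*u - 48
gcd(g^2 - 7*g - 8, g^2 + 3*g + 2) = g + 1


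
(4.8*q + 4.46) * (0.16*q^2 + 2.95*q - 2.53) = 0.768*q^3 + 14.8736*q^2 + 1.013*q - 11.2838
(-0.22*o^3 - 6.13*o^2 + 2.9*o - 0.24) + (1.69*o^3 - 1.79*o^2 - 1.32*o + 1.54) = 1.47*o^3 - 7.92*o^2 + 1.58*o + 1.3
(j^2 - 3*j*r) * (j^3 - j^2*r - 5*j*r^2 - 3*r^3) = j^5 - 4*j^4*r - 2*j^3*r^2 + 12*j^2*r^3 + 9*j*r^4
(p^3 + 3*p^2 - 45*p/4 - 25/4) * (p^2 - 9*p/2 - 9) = p^5 - 3*p^4/2 - 135*p^3/4 + 139*p^2/8 + 1035*p/8 + 225/4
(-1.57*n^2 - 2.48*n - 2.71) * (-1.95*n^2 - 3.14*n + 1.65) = 3.0615*n^4 + 9.7658*n^3 + 10.4812*n^2 + 4.4174*n - 4.4715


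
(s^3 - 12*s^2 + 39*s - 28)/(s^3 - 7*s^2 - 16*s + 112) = (s - 1)/(s + 4)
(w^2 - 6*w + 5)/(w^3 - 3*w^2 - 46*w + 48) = (w - 5)/(w^2 - 2*w - 48)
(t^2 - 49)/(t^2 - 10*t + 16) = (t^2 - 49)/(t^2 - 10*t + 16)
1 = 1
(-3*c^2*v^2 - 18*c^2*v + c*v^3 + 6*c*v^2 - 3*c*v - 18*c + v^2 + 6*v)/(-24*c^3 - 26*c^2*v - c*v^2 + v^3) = (3*c^2*v^2 + 18*c^2*v - c*v^3 - 6*c*v^2 + 3*c*v + 18*c - v^2 - 6*v)/(24*c^3 + 26*c^2*v + c*v^2 - v^3)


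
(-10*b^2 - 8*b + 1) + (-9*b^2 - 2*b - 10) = -19*b^2 - 10*b - 9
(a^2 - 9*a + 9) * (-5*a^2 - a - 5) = -5*a^4 + 44*a^3 - 41*a^2 + 36*a - 45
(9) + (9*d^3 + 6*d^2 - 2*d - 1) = 9*d^3 + 6*d^2 - 2*d + 8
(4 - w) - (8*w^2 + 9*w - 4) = -8*w^2 - 10*w + 8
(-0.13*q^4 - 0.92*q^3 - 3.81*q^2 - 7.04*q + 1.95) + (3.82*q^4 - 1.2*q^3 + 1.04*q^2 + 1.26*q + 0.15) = 3.69*q^4 - 2.12*q^3 - 2.77*q^2 - 5.78*q + 2.1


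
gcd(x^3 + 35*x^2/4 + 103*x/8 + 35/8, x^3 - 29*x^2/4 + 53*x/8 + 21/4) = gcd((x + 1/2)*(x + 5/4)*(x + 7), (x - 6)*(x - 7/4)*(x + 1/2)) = x + 1/2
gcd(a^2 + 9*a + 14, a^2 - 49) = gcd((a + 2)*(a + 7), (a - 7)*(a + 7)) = a + 7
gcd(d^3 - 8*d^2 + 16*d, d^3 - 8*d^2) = d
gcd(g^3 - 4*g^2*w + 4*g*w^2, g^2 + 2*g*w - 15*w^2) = 1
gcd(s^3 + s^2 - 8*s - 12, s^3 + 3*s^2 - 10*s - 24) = s^2 - s - 6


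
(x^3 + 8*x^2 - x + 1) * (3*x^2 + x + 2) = 3*x^5 + 25*x^4 + 7*x^3 + 18*x^2 - x + 2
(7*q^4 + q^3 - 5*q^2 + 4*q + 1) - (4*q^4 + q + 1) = 3*q^4 + q^3 - 5*q^2 + 3*q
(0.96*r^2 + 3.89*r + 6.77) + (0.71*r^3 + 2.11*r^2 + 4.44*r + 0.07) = 0.71*r^3 + 3.07*r^2 + 8.33*r + 6.84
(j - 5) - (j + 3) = -8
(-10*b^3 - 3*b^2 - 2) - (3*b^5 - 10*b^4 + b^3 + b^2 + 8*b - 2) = -3*b^5 + 10*b^4 - 11*b^3 - 4*b^2 - 8*b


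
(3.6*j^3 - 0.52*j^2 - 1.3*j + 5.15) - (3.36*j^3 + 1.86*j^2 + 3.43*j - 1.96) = 0.24*j^3 - 2.38*j^2 - 4.73*j + 7.11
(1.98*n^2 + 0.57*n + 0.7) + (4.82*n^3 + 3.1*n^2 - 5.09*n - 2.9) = 4.82*n^3 + 5.08*n^2 - 4.52*n - 2.2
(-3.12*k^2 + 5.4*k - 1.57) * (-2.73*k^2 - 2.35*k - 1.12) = 8.5176*k^4 - 7.41*k^3 - 4.9095*k^2 - 2.3585*k + 1.7584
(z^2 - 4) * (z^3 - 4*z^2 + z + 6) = z^5 - 4*z^4 - 3*z^3 + 22*z^2 - 4*z - 24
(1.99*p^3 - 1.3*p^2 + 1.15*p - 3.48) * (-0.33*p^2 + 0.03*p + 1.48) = -0.6567*p^5 + 0.4887*p^4 + 2.5267*p^3 - 0.7411*p^2 + 1.5976*p - 5.1504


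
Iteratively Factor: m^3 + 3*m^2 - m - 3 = (m - 1)*(m^2 + 4*m + 3) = (m - 1)*(m + 3)*(m + 1)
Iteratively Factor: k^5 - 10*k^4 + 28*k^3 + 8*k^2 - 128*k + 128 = (k - 4)*(k^4 - 6*k^3 + 4*k^2 + 24*k - 32) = (k - 4)*(k - 2)*(k^3 - 4*k^2 - 4*k + 16) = (k - 4)*(k - 2)*(k + 2)*(k^2 - 6*k + 8) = (k - 4)*(k - 2)^2*(k + 2)*(k - 4)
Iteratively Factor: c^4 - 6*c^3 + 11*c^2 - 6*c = (c)*(c^3 - 6*c^2 + 11*c - 6) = c*(c - 1)*(c^2 - 5*c + 6) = c*(c - 2)*(c - 1)*(c - 3)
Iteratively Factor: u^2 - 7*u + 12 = (u - 3)*(u - 4)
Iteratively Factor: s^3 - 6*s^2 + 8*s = (s)*(s^2 - 6*s + 8) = s*(s - 4)*(s - 2)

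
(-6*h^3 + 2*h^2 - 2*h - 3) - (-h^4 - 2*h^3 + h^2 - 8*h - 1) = h^4 - 4*h^3 + h^2 + 6*h - 2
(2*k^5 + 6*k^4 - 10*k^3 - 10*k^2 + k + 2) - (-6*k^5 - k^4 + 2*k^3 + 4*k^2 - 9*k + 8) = 8*k^5 + 7*k^4 - 12*k^3 - 14*k^2 + 10*k - 6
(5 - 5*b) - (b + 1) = 4 - 6*b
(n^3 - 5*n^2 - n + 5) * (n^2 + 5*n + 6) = n^5 - 20*n^3 - 30*n^2 + 19*n + 30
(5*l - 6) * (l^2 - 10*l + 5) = 5*l^3 - 56*l^2 + 85*l - 30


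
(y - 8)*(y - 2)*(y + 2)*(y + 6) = y^4 - 2*y^3 - 52*y^2 + 8*y + 192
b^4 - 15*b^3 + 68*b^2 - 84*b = b*(b - 7)*(b - 6)*(b - 2)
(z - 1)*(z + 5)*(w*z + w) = w*z^3 + 5*w*z^2 - w*z - 5*w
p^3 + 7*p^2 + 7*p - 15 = (p - 1)*(p + 3)*(p + 5)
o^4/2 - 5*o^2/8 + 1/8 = (o/2 + 1/2)*(o - 1)*(o - 1/2)*(o + 1/2)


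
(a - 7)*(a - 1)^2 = a^3 - 9*a^2 + 15*a - 7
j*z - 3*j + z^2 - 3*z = (j + z)*(z - 3)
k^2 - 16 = (k - 4)*(k + 4)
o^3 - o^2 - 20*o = o*(o - 5)*(o + 4)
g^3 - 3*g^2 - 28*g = g*(g - 7)*(g + 4)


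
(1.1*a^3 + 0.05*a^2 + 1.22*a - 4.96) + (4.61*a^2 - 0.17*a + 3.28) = 1.1*a^3 + 4.66*a^2 + 1.05*a - 1.68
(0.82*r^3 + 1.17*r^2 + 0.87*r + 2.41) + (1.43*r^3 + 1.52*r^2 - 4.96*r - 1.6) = 2.25*r^3 + 2.69*r^2 - 4.09*r + 0.81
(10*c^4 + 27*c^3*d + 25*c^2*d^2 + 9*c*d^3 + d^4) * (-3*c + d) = -30*c^5 - 71*c^4*d - 48*c^3*d^2 - 2*c^2*d^3 + 6*c*d^4 + d^5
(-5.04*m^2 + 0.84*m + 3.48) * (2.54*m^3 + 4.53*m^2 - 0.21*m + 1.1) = -12.8016*m^5 - 20.6976*m^4 + 13.7028*m^3 + 10.044*m^2 + 0.1932*m + 3.828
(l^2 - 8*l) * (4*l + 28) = 4*l^3 - 4*l^2 - 224*l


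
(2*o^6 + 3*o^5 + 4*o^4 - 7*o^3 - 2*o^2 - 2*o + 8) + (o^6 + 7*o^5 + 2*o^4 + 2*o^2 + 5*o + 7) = 3*o^6 + 10*o^5 + 6*o^4 - 7*o^3 + 3*o + 15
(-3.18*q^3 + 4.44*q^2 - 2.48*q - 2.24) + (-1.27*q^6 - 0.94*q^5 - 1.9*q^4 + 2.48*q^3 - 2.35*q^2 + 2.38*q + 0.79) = -1.27*q^6 - 0.94*q^5 - 1.9*q^4 - 0.7*q^3 + 2.09*q^2 - 0.1*q - 1.45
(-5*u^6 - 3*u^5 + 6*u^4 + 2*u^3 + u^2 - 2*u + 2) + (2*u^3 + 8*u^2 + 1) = -5*u^6 - 3*u^5 + 6*u^4 + 4*u^3 + 9*u^2 - 2*u + 3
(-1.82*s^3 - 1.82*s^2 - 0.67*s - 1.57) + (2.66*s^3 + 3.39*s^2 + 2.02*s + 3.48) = 0.84*s^3 + 1.57*s^2 + 1.35*s + 1.91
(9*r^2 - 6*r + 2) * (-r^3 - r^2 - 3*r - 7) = -9*r^5 - 3*r^4 - 23*r^3 - 47*r^2 + 36*r - 14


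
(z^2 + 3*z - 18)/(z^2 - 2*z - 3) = (z + 6)/(z + 1)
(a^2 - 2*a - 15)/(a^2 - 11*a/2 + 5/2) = 2*(a + 3)/(2*a - 1)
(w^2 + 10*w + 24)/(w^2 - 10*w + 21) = (w^2 + 10*w + 24)/(w^2 - 10*w + 21)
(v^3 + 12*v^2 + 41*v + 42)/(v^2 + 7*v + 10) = (v^2 + 10*v + 21)/(v + 5)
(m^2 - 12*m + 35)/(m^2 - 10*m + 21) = (m - 5)/(m - 3)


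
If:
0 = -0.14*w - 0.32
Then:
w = -2.29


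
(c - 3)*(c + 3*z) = c^2 + 3*c*z - 3*c - 9*z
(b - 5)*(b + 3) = b^2 - 2*b - 15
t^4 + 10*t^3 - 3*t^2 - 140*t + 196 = (t - 2)^2*(t + 7)^2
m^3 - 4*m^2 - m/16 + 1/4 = (m - 4)*(m - 1/4)*(m + 1/4)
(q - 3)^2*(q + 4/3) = q^3 - 14*q^2/3 + q + 12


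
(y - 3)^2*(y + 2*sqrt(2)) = y^3 - 6*y^2 + 2*sqrt(2)*y^2 - 12*sqrt(2)*y + 9*y + 18*sqrt(2)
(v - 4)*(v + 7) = v^2 + 3*v - 28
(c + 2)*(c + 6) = c^2 + 8*c + 12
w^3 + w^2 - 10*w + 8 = (w - 2)*(w - 1)*(w + 4)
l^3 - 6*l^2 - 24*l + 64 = (l - 8)*(l - 2)*(l + 4)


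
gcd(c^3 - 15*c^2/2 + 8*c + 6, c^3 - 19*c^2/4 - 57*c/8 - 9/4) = c^2 - 11*c/2 - 3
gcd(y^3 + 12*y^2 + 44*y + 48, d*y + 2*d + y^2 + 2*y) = y + 2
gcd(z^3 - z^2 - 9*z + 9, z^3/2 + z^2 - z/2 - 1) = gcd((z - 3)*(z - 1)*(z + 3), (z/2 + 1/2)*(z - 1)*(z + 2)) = z - 1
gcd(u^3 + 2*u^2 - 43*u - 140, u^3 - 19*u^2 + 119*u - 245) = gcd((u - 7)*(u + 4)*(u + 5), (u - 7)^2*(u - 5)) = u - 7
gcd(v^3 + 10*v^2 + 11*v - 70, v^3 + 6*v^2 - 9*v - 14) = v^2 + 5*v - 14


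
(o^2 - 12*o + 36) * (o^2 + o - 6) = o^4 - 11*o^3 + 18*o^2 + 108*o - 216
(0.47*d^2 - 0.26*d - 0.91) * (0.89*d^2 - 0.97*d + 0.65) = 0.4183*d^4 - 0.6873*d^3 - 0.2522*d^2 + 0.7137*d - 0.5915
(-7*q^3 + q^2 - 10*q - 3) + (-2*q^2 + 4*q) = -7*q^3 - q^2 - 6*q - 3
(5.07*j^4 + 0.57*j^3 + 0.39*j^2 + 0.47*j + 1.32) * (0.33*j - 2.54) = 1.6731*j^5 - 12.6897*j^4 - 1.3191*j^3 - 0.8355*j^2 - 0.7582*j - 3.3528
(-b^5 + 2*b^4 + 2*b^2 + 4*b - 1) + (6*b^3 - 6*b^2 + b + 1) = -b^5 + 2*b^4 + 6*b^3 - 4*b^2 + 5*b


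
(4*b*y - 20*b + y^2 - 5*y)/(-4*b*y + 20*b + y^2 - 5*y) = (4*b + y)/(-4*b + y)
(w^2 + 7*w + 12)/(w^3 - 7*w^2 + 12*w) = (w^2 + 7*w + 12)/(w*(w^2 - 7*w + 12))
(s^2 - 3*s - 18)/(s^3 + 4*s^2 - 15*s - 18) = (s^2 - 3*s - 18)/(s^3 + 4*s^2 - 15*s - 18)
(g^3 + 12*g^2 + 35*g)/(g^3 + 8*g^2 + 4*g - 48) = g*(g^2 + 12*g + 35)/(g^3 + 8*g^2 + 4*g - 48)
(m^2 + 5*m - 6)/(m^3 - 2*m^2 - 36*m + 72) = (m - 1)/(m^2 - 8*m + 12)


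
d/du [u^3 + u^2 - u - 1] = 3*u^2 + 2*u - 1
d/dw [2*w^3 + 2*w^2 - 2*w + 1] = 6*w^2 + 4*w - 2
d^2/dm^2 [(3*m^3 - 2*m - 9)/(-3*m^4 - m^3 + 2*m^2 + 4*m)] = 2*(-27*m^9 + 54*m^7 + 600*m^6 + 339*m^5 - 372*m^4 - 392*m^3 + 216*m + 144)/(m^3*(27*m^9 + 27*m^8 - 45*m^7 - 143*m^6 - 42*m^5 + 144*m^4 + 184*m^3 - 96*m - 64))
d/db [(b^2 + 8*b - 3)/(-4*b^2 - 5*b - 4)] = (27*b^2 - 32*b - 47)/(16*b^4 + 40*b^3 + 57*b^2 + 40*b + 16)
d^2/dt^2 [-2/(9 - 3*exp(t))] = 2*(exp(t) + 3)*exp(t)/(3*(exp(t) - 3)^3)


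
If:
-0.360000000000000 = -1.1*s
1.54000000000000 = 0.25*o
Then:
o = 6.16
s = 0.33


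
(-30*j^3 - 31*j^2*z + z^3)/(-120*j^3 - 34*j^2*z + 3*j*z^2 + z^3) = (j + z)/(4*j + z)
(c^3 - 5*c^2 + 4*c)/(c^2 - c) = c - 4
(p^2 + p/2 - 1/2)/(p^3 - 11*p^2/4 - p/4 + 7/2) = 2*(2*p - 1)/(4*p^2 - 15*p + 14)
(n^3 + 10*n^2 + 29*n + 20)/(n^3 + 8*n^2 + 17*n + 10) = (n + 4)/(n + 2)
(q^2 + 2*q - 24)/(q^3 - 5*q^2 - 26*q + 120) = (q + 6)/(q^2 - q - 30)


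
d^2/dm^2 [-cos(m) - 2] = cos(m)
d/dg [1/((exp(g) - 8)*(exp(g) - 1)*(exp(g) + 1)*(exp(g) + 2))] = (-4*exp(3*g) + 18*exp(2*g) + 34*exp(g) - 6)*exp(g)/(exp(8*g) - 12*exp(7*g) + 2*exp(6*g) + 216*exp(5*g) + 249*exp(4*g) - 396*exp(3*g) - 508*exp(2*g) + 192*exp(g) + 256)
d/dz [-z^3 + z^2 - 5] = z*(2 - 3*z)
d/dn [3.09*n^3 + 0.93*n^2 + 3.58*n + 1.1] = 9.27*n^2 + 1.86*n + 3.58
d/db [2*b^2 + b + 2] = 4*b + 1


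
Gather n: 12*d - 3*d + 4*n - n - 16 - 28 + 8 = 9*d + 3*n - 36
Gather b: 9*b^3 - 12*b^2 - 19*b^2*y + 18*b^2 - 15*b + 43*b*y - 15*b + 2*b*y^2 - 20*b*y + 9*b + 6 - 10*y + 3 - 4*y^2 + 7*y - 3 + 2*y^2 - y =9*b^3 + b^2*(6 - 19*y) + b*(2*y^2 + 23*y - 21) - 2*y^2 - 4*y + 6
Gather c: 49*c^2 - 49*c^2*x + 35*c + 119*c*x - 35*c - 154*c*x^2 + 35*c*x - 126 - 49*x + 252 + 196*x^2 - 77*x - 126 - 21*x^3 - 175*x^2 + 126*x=c^2*(49 - 49*x) + c*(-154*x^2 + 154*x) - 21*x^3 + 21*x^2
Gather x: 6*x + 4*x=10*x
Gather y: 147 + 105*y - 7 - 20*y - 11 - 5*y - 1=80*y + 128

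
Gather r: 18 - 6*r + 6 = 24 - 6*r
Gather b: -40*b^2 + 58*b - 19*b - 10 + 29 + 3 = -40*b^2 + 39*b + 22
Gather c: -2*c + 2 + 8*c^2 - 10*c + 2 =8*c^2 - 12*c + 4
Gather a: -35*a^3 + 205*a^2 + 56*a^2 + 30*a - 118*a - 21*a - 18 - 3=-35*a^3 + 261*a^2 - 109*a - 21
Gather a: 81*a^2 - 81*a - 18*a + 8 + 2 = 81*a^2 - 99*a + 10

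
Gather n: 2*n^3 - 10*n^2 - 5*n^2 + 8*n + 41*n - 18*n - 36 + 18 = 2*n^3 - 15*n^2 + 31*n - 18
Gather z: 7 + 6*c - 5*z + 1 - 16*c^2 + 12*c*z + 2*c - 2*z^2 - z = -16*c^2 + 8*c - 2*z^2 + z*(12*c - 6) + 8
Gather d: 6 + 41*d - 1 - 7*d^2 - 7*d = -7*d^2 + 34*d + 5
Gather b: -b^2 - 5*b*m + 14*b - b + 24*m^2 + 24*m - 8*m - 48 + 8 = -b^2 + b*(13 - 5*m) + 24*m^2 + 16*m - 40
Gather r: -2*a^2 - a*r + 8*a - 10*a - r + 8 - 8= -2*a^2 - 2*a + r*(-a - 1)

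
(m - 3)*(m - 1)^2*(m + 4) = m^4 - m^3 - 13*m^2 + 25*m - 12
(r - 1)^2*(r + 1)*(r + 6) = r^4 + 5*r^3 - 7*r^2 - 5*r + 6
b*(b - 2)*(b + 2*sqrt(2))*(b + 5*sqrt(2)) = b^4 - 2*b^3 + 7*sqrt(2)*b^3 - 14*sqrt(2)*b^2 + 20*b^2 - 40*b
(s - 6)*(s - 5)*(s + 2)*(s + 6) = s^4 - 3*s^3 - 46*s^2 + 108*s + 360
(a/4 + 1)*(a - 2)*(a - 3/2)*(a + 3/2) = a^4/4 + a^3/2 - 41*a^2/16 - 9*a/8 + 9/2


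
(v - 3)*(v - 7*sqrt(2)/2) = v^2 - 7*sqrt(2)*v/2 - 3*v + 21*sqrt(2)/2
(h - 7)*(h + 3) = h^2 - 4*h - 21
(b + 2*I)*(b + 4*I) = b^2 + 6*I*b - 8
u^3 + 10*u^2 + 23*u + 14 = (u + 1)*(u + 2)*(u + 7)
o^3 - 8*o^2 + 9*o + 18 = (o - 6)*(o - 3)*(o + 1)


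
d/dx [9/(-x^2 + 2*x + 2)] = 18*(x - 1)/(-x^2 + 2*x + 2)^2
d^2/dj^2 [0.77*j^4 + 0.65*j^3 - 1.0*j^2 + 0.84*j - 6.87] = 9.24*j^2 + 3.9*j - 2.0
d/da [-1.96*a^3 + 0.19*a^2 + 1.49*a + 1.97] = -5.88*a^2 + 0.38*a + 1.49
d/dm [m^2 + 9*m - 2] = 2*m + 9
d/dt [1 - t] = -1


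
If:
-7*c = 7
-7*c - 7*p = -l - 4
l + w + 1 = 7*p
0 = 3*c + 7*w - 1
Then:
No Solution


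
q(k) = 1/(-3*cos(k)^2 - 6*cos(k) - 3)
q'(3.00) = -93868.55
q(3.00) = -3328.34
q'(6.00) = 0.02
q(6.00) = -0.09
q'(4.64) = 0.83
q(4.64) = -0.39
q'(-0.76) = 0.09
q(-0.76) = -0.11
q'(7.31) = -0.16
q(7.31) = -0.14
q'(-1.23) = 0.26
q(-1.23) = -0.19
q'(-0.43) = 0.04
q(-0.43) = -0.09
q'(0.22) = -0.02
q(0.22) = -0.09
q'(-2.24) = 9.56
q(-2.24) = -2.31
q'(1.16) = -0.22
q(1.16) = -0.17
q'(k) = (-6*sin(k)*cos(k) - 6*sin(k))/(-3*cos(k)^2 - 6*cos(k) - 3)^2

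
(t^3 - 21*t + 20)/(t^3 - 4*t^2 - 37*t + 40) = (t - 4)/(t - 8)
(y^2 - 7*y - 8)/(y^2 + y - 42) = (y^2 - 7*y - 8)/(y^2 + y - 42)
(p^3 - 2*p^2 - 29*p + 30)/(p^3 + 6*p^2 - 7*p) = (p^2 - p - 30)/(p*(p + 7))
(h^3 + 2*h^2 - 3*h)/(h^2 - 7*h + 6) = h*(h + 3)/(h - 6)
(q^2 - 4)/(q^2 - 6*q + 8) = (q + 2)/(q - 4)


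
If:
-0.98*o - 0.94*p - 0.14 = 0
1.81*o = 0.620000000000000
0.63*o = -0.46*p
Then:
No Solution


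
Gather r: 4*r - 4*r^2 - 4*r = -4*r^2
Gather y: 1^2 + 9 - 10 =0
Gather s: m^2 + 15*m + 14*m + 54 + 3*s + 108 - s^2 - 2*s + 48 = m^2 + 29*m - s^2 + s + 210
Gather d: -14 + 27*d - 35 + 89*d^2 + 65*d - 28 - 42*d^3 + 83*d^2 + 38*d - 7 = -42*d^3 + 172*d^2 + 130*d - 84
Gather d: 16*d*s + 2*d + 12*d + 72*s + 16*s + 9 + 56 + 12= d*(16*s + 14) + 88*s + 77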